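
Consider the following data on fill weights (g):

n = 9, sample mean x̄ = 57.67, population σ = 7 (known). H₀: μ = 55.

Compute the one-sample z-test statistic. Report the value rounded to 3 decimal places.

SE = σ/√n = 7/√9 = 2.3333
z = (x̄−μ₀)/SE = (57.67−55)/2.3333 = 1.1443

test statistic = 1.144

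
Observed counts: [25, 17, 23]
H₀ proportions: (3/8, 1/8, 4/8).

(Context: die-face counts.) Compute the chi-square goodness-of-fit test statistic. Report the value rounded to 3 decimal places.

test statistic = 12.487

n = 65; E_i = n·p_i = [24.38, 8.12, 32.50]
χ² = (25−24.38)²/24.38 + (17−8.12)²/8.12 + (23−32.50)²/32.50 = 12.4872
df = 2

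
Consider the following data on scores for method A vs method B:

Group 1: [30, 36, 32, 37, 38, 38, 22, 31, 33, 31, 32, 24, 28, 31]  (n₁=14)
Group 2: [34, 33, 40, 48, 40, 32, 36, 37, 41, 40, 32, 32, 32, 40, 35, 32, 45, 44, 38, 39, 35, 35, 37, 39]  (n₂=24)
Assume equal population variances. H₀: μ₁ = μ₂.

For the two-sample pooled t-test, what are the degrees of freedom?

df = n₁ + n₂ − 2 = 14 + 24 − 2 = 36

degrees of freedom = 36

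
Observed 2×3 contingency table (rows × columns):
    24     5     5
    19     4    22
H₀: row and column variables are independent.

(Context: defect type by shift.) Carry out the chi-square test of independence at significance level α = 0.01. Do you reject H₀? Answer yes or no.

reject H₀: yes

Row totals [34, 45], col totals [43, 9, 27], n=79
χ² = (24−18.51)²/18.51 + (5−3.87)²/3.87 + (5−11.62)²/11.62 + (19−24.49)²/24.49 + (4−5.13)²/5.13 + (22−15.38)²/15.38 = 10.0596
df = 2
p-value (upper-tail) = 0.00654
At α=0.01: p < α → reject H₀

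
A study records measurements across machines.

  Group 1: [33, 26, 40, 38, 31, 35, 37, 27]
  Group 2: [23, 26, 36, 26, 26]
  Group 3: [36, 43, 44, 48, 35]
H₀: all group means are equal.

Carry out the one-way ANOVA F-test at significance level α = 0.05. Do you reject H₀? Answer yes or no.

reject H₀: yes

Group means [33.38, 27.40, 41.20], grand mean 33.889
SSB = Σnᵢ(x̄ᵢ−x̄)² = 479.903; SSW = ΣΣ(x−x̄ᵢ)² = 403.875
MSB = 479.903/2 = 239.9514; MSW = 403.875/15 = 26.9250
F = MSB/MSW = 8.9118
df = (2, 15)
p-value (upper-tail) = 0.00281
At α=0.05: p < α → reject H₀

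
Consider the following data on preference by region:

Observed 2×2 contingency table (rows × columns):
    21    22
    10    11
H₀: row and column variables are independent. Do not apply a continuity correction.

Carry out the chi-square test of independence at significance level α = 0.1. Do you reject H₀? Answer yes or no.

reject H₀: no

Row totals [43, 21], col totals [31, 33], n=64
χ² = (21−20.83)²/20.83 + (22−22.17)²/22.17 + (10−10.17)²/10.17 + (11−10.83)²/10.83 = 0.0084
df = 1
p-value (upper-tail) = 0.92705
At α=0.1: p ≥ α → fail to reject H₀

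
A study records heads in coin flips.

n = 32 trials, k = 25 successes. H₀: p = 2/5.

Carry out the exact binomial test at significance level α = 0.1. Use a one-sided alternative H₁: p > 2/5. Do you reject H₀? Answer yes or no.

reject H₀: yes

Exact binomial: n=32, k=25, p₀=2/5=0.4000
P(X≥25) from Σ C(n,i)·p₀^i·(1−p₀)^(n−i)
p-value (one-sided, H₁ greater) = 0.00001
At α=0.1: p < α → reject H₀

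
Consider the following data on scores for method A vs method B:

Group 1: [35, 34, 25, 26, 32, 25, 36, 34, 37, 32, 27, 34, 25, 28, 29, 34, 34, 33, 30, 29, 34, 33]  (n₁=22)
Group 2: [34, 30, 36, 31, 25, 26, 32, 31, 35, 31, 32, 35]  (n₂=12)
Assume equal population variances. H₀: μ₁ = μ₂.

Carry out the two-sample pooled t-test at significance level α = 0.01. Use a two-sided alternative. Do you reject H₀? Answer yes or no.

x̄₁=31.182, s₁=3.825, n₁=22
x̄₂=31.500, s₂=3.398, n₂=12
s_p² = [21·3.825² + 11·3.398²]/32 = 13.5710
SE = √(s_p²·(1/22+1/12)) = 1.3220
t = (31.182−31.500)/1.3220 = -0.2407
df = 32
p-value (two-sided) = 0.81134
At α=0.01: p ≥ α → fail to reject H₀

reject H₀: no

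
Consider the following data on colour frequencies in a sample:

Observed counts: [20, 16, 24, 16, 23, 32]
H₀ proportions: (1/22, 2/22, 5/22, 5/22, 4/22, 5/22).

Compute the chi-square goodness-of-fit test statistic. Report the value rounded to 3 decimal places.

test statistic = 42.221

n = 131; E_i = n·p_i = [5.95, 11.91, 29.77, 29.77, 23.82, 29.77]
χ² = (20−5.95)²/5.95 + (16−11.91)²/11.91 + (24−29.77)²/29.77 + (16−29.77)²/29.77 + (23−23.82)²/23.82 + (32−29.77)²/29.77 = 42.2206
df = 5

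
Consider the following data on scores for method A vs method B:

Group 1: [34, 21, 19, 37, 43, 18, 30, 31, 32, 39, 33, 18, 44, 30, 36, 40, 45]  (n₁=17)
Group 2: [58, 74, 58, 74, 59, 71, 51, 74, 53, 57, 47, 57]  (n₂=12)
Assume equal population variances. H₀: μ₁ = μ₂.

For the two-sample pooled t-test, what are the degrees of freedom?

df = n₁ + n₂ − 2 = 17 + 12 − 2 = 27

degrees of freedom = 27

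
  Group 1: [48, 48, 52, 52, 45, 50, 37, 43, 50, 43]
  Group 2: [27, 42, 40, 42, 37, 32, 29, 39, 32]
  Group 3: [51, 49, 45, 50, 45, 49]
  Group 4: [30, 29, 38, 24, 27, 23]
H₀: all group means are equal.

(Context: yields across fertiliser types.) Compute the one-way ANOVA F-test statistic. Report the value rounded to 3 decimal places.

test statistic = 25.673

Group means [46.80, 35.56, 48.17, 28.50], grand mean 40.258
SSB = Σnᵢ(x̄ᵢ−x̄)² = 1831.780; SSW = ΣΣ(x−x̄ᵢ)² = 642.156
MSB = 1831.780/3 = 610.5933; MSW = 642.156/27 = 23.7835
F = MSB/MSW = 25.6729
df = (3, 27)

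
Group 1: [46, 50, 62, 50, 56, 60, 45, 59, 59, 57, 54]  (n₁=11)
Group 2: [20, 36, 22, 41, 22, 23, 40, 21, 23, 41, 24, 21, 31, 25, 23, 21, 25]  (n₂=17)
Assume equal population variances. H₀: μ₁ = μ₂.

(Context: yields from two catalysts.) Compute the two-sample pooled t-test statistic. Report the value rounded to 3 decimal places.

test statistic = 10.124

x̄₁=54.364, s₁=5.818, n₁=11
x̄₂=27.000, s₂=7.624, n₂=17
s_p² = [10·5.818² + 16·7.624²]/26 = 48.7902
SE = √(s_p²·(1/11+1/17)) = 2.7029
t = (54.364−27.000)/2.7029 = 10.1239
df = 26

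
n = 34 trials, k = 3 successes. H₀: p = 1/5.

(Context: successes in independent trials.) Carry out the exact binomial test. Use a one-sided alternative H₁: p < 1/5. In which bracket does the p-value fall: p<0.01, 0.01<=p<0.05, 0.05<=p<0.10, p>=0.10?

p-value bracket: 0.05<=p<0.10

Exact binomial: n=34, k=3, p₀=1/5=0.2000
P(X≤3) from Σ C(n,i)·p₀^i·(1−p₀)^(n−i)
p-value (one-sided, H₁ less) = 0.07001
→ bracket: 0.05<=p<0.10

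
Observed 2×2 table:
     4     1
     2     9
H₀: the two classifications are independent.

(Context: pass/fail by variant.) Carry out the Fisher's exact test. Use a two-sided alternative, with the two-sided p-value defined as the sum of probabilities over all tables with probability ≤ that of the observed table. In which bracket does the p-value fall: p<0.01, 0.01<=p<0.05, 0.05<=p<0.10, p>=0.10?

Margins: r₁=5, r₂=11, c₁=6, c₂=10, n=16
p_obs = C(5,4)·C(11,2)/C(16,6); sum pmf over tables with pmf ≤ p_obs
p-value (two-sided) = 0.03571
→ bracket: 0.01<=p<0.05

p-value bracket: 0.01<=p<0.05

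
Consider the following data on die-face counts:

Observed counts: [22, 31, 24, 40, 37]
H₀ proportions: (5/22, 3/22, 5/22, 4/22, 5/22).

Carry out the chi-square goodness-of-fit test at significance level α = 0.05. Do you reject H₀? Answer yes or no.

reject H₀: yes

n = 154; E_i = n·p_i = [35.00, 21.00, 35.00, 28.00, 35.00]
χ² = (22−35.00)²/35.00 + (31−21.00)²/21.00 + (24−35.00)²/35.00 + (40−28.00)²/28.00 + (37−35.00)²/35.00 = 18.3048
df = 4
p-value (upper-tail) = 0.00108
At α=0.05: p < α → reject H₀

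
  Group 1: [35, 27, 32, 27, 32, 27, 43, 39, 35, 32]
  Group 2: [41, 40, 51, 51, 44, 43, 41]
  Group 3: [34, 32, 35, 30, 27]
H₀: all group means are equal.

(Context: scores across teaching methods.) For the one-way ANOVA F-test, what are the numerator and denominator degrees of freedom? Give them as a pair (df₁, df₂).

degrees of freedom = [2, 19]

k = 3 groups, N = 22 total
df = (k−1, N−k) = (3−1, 22−3) = (2, 19)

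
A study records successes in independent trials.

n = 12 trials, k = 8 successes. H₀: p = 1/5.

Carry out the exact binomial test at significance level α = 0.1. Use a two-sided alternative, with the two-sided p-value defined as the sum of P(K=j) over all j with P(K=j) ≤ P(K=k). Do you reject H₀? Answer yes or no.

Exact binomial: n=12, k=8, p₀=1/5=0.2000
P(X=j) = C(n,j)·p₀^j·(1−p₀)^(n−j); p = Σ P(X=j) over j with P(X=j) ≤ P(X=8)
p-value (two-sided) = 0.00058
At α=0.1: p < α → reject H₀

reject H₀: yes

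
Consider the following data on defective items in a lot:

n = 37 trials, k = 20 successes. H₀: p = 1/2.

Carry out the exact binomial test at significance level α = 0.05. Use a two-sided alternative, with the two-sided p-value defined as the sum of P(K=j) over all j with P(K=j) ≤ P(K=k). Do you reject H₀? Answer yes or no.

Exact binomial: n=37, k=20, p₀=1/2=0.5000
P(X=j) = C(n,j)·p₀^j·(1−p₀)^(n−j); p = Σ P(X=j) over j with P(X=j) ≤ P(X=20)
p-value (two-sided) = 0.74283
At α=0.05: p ≥ α → fail to reject H₀

reject H₀: no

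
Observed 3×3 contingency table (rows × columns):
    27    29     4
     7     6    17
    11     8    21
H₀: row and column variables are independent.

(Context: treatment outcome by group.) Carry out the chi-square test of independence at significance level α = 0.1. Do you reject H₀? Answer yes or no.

reject H₀: yes

Row totals [60, 30, 40], col totals [45, 43, 42], n=130
χ² = (27−20.77)²/20.77 + (29−19.85)²/19.85 + (4−19.38)²/19.38 + (7−10.38)²/10.38 + (6−9.92)²/9.92 + (17−9.69)²/9.69 + (11−13.85)²/13.85 + (8−13.23)²/13.23 + (21−12.92)²/12.92 = 34.1663
df = 4
p-value (upper-tail) = 0.00000
At α=0.1: p < α → reject H₀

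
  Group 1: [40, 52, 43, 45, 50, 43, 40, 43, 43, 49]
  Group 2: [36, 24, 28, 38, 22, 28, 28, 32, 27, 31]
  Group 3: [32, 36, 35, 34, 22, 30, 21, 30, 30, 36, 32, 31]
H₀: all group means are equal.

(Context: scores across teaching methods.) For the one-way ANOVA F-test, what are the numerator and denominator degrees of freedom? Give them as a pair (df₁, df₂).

k = 3 groups, N = 32 total
df = (k−1, N−k) = (3−1, 32−3) = (2, 29)

degrees of freedom = [2, 29]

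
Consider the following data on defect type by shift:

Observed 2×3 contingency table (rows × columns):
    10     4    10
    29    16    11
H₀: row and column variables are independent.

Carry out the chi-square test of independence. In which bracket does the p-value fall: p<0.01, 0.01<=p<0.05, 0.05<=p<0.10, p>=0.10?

p-value bracket: p>=0.10

Row totals [24, 56], col totals [39, 20, 21], n=80
χ² = (10−11.70)²/11.70 + (4−6.00)²/6.00 + (10−6.30)²/6.30 + (29−27.30)²/27.30 + (16−14.00)²/14.00 + (11−14.70)²/14.70 = 4.4096
df = 2
p-value (upper-tail) = 0.11027
→ bracket: p>=0.10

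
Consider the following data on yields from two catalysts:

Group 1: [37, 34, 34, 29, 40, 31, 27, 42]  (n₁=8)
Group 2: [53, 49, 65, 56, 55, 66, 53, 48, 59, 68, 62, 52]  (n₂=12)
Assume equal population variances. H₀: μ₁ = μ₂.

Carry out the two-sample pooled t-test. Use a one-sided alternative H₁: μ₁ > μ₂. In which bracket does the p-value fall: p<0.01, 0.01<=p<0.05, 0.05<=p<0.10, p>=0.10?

x̄₁=34.250, s₁=5.230, n₁=8
x̄₂=57.167, s₂=6.753, n₂=12
s_p² = [7·5.230² + 11·6.753²]/18 = 38.5093
SE = √(s_p²·(1/8+1/12)) = 2.8324
t = (34.250−57.167)/2.8324 = -8.0908
df = 18
p-value (one-sided, H₁ greater) = 1.00000
→ bracket: p>=0.10

p-value bracket: p>=0.10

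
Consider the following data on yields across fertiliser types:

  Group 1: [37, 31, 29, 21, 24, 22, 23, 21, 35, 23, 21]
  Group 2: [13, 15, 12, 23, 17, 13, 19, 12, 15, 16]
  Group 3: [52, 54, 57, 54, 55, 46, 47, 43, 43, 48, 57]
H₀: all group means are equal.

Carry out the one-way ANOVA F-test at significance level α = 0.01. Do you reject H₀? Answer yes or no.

reject H₀: yes

Group means [26.09, 15.50, 50.55], grand mean 31.188
SSB = Σnᵢ(x̄ᵢ−x̄)² = 6868.739; SSW = ΣΣ(x−x̄ᵢ)² = 740.136
MSB = 6868.739/2 = 3434.3693; MSW = 740.136/29 = 25.5219
F = MSB/MSW = 134.5654
df = (2, 29)
p-value (upper-tail) = 0.00000
At α=0.01: p < α → reject H₀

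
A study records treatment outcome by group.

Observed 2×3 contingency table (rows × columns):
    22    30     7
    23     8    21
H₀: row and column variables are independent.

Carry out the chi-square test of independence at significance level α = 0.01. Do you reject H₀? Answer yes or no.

reject H₀: yes

Row totals [59, 52], col totals [45, 38, 28], n=111
χ² = (22−23.92)²/23.92 + (30−20.20)²/20.20 + (7−14.88)²/14.88 + (23−21.08)²/21.08 + (8−17.80)²/17.80 + (21−13.12)²/13.12 = 19.3948
df = 2
p-value (upper-tail) = 0.00006
At α=0.01: p < α → reject H₀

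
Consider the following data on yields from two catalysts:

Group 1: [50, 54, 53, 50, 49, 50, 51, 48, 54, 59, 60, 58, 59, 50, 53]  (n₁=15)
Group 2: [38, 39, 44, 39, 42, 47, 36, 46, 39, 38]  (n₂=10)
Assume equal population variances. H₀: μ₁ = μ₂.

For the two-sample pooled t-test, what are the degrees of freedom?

degrees of freedom = 23

df = n₁ + n₂ − 2 = 15 + 10 − 2 = 23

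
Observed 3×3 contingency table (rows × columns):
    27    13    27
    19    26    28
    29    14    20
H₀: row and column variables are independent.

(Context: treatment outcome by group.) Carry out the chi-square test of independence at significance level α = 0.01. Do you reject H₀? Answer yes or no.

reject H₀: no

Row totals [67, 73, 63], col totals [75, 53, 75], n=203
χ² = (27−24.75)²/24.75 + (13−17.49)²/17.49 + (27−24.75)²/24.75 + (19−26.97)²/26.97 + (26−19.06)²/19.06 + (28−26.97)²/26.97 + (29−23.28)²/23.28 + (14−16.45)²/16.45 + (20−23.28)²/23.28 = 8.7172
df = 4
p-value (upper-tail) = 0.06857
At α=0.01: p ≥ α → fail to reject H₀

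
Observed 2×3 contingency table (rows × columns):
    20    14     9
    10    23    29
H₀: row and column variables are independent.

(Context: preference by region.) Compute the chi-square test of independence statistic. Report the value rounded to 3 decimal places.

test statistic = 13.038

Row totals [43, 62], col totals [30, 37, 38], n=105
χ² = (20−12.29)²/12.29 + (14−15.15)²/15.15 + (9−15.56)²/15.56 + (10−17.71)²/17.71 + (23−21.85)²/21.85 + (29−22.44)²/22.44 = 13.0376
df = 2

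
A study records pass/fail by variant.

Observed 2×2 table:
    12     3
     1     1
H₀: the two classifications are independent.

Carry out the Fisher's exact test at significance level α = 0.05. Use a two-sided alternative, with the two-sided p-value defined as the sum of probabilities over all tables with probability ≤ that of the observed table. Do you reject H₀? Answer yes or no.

reject H₀: no

Margins: r₁=15, r₂=2, c₁=13, c₂=4, n=17
p_obs = C(15,12)·C(2,1)/C(17,13); sum pmf over tables with pmf ≤ p_obs
p-value (two-sided) = 0.42647
At α=0.05: p ≥ α → fail to reject H₀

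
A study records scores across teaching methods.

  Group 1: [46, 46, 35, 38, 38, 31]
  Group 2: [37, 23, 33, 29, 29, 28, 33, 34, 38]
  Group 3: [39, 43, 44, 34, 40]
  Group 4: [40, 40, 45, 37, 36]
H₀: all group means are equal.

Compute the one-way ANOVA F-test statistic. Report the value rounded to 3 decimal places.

test statistic = 5.440

Group means [39.00, 31.56, 40.00, 39.60], grand mean 36.640
SSB = Σnᵢ(x̄ᵢ−x̄)² = 366.338; SSW = ΣΣ(x−x̄ᵢ)² = 471.422
MSB = 366.338/3 = 122.1126; MSW = 471.422/21 = 22.4487
F = MSB/MSW = 5.4396
df = (3, 21)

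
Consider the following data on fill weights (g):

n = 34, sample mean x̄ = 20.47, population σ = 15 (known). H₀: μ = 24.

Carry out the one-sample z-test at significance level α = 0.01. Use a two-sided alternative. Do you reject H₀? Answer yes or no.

SE = σ/√n = 15/√34 = 2.5725
z = (x̄−μ₀)/SE = (20.47−24)/2.5725 = -1.3722
p-value (two-sided) = 0.17000
At α=0.01: p ≥ α → fail to reject H₀

reject H₀: no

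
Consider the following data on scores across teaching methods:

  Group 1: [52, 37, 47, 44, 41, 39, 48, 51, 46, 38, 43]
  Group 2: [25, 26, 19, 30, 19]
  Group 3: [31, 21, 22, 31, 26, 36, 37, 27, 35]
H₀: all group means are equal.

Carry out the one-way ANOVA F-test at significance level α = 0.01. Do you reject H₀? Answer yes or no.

Group means [44.18, 23.80, 29.56], grand mean 34.840
SSB = Σnᵢ(x̄ᵢ−x̄)² = 1820.701; SSW = ΣΣ(x−x̄ᵢ)² = 632.659
MSB = 1820.701/2 = 910.3507; MSW = 632.659/22 = 28.7572
F = MSB/MSW = 31.6564
df = (2, 22)
p-value (upper-tail) = 0.00000
At α=0.01: p < α → reject H₀

reject H₀: yes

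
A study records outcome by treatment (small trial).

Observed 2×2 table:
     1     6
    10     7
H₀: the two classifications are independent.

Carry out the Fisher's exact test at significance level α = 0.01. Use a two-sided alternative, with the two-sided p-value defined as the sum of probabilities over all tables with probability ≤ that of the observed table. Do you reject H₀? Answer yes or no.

reject H₀: no

Margins: r₁=7, r₂=17, c₁=11, c₂=13, n=24
p_obs = C(7,1)·C(17,10)/C(24,11); sum pmf over tables with pmf ≤ p_obs
p-value (two-sided) = 0.07780
At α=0.01: p ≥ α → fail to reject H₀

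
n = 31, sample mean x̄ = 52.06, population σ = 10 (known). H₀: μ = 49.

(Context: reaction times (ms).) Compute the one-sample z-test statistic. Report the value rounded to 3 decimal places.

test statistic = 1.704

SE = σ/√n = 10/√31 = 1.7961
z = (x̄−μ₀)/SE = (52.06−49)/1.7961 = 1.7037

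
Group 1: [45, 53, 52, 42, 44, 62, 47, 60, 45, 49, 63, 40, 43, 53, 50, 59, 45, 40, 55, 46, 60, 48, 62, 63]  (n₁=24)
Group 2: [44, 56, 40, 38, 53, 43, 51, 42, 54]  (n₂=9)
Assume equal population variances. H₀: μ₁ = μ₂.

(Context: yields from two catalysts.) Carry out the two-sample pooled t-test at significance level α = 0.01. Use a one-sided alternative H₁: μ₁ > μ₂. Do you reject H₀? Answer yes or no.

reject H₀: no

x̄₁=51.083, s₁=7.745, n₁=24
x̄₂=46.778, s₂=6.723, n₂=9
s_p² = [23·7.745² + 8·6.723²]/31 = 56.1738
SE = √(s_p²·(1/24+1/9)) = 2.9295
t = (51.083−46.778)/2.9295 = 1.4697
df = 31
p-value (one-sided, H₁ greater) = 0.07586
At α=0.01: p ≥ α → fail to reject H₀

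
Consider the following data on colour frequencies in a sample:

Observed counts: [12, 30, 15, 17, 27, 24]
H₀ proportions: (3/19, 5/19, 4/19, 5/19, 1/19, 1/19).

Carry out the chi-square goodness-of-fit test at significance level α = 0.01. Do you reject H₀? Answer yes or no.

n = 125; E_i = n·p_i = [19.74, 32.89, 26.32, 32.89, 6.58, 6.58]
χ² = (12−19.74)²/19.74 + (30−32.89)²/32.89 + (15−26.32)²/26.32 + (17−32.89)²/32.89 + (27−6.58)²/6.58 + (24−6.58)²/6.58 = 125.3516
df = 5
p-value (upper-tail) = 0.00000
At α=0.01: p < α → reject H₀

reject H₀: yes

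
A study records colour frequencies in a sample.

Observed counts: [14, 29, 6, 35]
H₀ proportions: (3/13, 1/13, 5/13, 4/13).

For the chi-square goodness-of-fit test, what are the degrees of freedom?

df = k − 1 = 4 − 1 = 3

degrees of freedom = 3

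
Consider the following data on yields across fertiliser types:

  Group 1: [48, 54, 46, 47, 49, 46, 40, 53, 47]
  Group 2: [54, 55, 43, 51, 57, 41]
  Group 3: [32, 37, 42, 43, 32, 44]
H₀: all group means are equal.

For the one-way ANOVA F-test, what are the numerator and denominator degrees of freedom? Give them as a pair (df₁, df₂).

k = 3 groups, N = 21 total
df = (k−1, N−k) = (3−1, 21−3) = (2, 18)

degrees of freedom = [2, 18]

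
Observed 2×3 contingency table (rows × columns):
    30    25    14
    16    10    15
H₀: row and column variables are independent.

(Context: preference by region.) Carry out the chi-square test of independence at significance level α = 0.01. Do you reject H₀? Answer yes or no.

Row totals [69, 41], col totals [46, 35, 29], n=110
χ² = (30−28.85)²/28.85 + (25−21.95)²/21.95 + (14−18.19)²/18.19 + (16−17.15)²/17.15 + (10−13.05)²/13.05 + (15−10.81)²/10.81 = 3.8458
df = 2
p-value (upper-tail) = 0.14618
At α=0.01: p ≥ α → fail to reject H₀

reject H₀: no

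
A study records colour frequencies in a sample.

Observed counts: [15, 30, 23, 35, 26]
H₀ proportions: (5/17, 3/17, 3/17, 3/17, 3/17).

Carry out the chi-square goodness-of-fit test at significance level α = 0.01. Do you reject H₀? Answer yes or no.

reject H₀: yes

n = 129; E_i = n·p_i = [37.94, 22.76, 22.76, 22.76, 22.76]
χ² = (15−37.94)²/37.94 + (30−22.76)²/22.76 + (23−22.76)²/22.76 + (35−22.76)²/22.76 + (26−22.76)²/22.76 = 23.2093
df = 4
p-value (upper-tail) = 0.00011
At α=0.01: p < α → reject H₀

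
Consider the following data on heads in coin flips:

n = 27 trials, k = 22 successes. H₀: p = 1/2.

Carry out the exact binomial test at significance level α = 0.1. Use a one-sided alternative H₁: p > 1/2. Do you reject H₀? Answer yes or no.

Exact binomial: n=27, k=22, p₀=1/2=0.5000
P(X≥22) from Σ C(n,i)·p₀^i·(1−p₀)^(n−i)
p-value (one-sided, H₁ greater) = 0.00076
At α=0.1: p < α → reject H₀

reject H₀: yes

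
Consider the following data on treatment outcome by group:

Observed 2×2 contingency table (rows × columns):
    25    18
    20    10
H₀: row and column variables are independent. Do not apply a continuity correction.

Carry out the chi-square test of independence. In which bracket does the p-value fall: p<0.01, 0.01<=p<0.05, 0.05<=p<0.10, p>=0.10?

Row totals [43, 30], col totals [45, 28], n=73
χ² = (25−26.51)²/26.51 + (18−16.49)²/16.49 + (20−18.49)²/18.49 + (10−11.51)²/11.51 = 0.5434
df = 1
p-value (upper-tail) = 0.46101
→ bracket: p>=0.10

p-value bracket: p>=0.10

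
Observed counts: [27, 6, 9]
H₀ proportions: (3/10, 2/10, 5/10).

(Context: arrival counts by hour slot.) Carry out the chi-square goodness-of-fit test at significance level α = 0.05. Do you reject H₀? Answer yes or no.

reject H₀: yes

n = 42; E_i = n·p_i = [12.60, 8.40, 21.00]
χ² = (27−12.60)²/12.60 + (6−8.40)²/8.40 + (9−21.00)²/21.00 = 24.0000
df = 2
p-value (upper-tail) = 0.00001
At α=0.05: p < α → reject H₀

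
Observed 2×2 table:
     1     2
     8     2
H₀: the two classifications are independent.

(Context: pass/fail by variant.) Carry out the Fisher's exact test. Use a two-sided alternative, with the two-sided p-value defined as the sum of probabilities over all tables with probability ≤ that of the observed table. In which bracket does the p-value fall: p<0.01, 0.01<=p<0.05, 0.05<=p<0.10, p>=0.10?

p-value bracket: p>=0.10

Margins: r₁=3, r₂=10, c₁=9, c₂=4, n=13
p_obs = C(3,1)·C(10,8)/C(13,9); sum pmf over tables with pmf ≤ p_obs
p-value (two-sided) = 0.20280
→ bracket: p>=0.10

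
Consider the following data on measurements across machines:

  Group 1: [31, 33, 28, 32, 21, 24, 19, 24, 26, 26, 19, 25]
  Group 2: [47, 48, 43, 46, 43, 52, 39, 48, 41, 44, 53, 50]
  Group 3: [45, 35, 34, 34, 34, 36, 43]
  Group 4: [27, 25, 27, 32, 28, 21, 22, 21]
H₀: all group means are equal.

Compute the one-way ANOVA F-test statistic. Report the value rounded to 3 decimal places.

Group means [25.67, 46.17, 37.29, 25.38], grand mean 34.000
SSB = Σnᵢ(x̄ᵢ−x̄)² = 3280.363; SSW = ΣΣ(x−x̄ᵢ)² = 687.637
MSB = 3280.363/3 = 1093.4544; MSW = 687.637/35 = 19.6468
F = MSB/MSW = 55.6557
df = (3, 35)

test statistic = 55.656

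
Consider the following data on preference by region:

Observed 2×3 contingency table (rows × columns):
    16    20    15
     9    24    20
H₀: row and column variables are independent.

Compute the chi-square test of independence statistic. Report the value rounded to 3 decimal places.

test statistic = 3.001

Row totals [51, 53], col totals [25, 44, 35], n=104
χ² = (16−12.26)²/12.26 + (20−21.58)²/21.58 + (15−17.16)²/17.16 + (9−12.74)²/12.74 + (24−22.42)²/22.42 + (20−17.84)²/17.84 = 3.0006
df = 2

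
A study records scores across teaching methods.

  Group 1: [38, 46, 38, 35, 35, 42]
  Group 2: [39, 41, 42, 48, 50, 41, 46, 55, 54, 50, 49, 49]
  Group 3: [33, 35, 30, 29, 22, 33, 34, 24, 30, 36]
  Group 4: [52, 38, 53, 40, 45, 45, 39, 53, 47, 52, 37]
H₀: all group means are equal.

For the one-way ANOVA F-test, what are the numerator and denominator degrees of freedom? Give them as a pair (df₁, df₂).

degrees of freedom = [3, 35]

k = 4 groups, N = 39 total
df = (k−1, N−k) = (4−1, 39−4) = (3, 35)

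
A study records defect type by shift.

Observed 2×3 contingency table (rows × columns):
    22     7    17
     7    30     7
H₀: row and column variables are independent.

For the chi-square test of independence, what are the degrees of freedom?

degrees of freedom = 2

df = (r−1)(c−1) = (2−1)·(3−1) = 2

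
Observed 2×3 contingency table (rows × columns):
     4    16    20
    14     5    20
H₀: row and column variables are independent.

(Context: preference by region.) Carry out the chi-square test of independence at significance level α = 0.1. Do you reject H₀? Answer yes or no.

reject H₀: yes

Row totals [40, 39], col totals [18, 21, 40], n=79
χ² = (4−9.11)²/9.11 + (16−10.63)²/10.63 + (20−20.25)²/20.25 + (14−8.89)²/8.89 + (5−10.37)²/10.37 + (20−19.75)²/19.75 = 11.3066
df = 2
p-value (upper-tail) = 0.00351
At α=0.1: p < α → reject H₀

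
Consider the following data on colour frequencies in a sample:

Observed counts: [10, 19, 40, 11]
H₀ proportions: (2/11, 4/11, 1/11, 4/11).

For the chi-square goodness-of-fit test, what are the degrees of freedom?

degrees of freedom = 3

df = k − 1 = 4 − 1 = 3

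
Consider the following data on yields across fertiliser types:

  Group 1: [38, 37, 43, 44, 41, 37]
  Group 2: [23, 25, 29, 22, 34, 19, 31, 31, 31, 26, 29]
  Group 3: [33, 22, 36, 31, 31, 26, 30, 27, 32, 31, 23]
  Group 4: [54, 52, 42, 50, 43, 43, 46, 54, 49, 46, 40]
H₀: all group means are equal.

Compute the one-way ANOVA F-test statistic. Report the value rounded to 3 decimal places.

Group means [40.00, 27.27, 29.27, 47.18], grand mean 35.410
SSB = Σnᵢ(x̄ᵢ−x̄)² = 2793.436; SSW = ΣΣ(x−x̄ᵢ)² = 690.000
MSB = 2793.436/3 = 931.1453; MSW = 690.000/35 = 19.7143
F = MSB/MSW = 47.2320
df = (3, 35)

test statistic = 47.232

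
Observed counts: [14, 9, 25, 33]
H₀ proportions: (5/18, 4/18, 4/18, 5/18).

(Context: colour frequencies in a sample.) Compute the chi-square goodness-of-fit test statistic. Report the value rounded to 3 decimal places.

n = 81; E_i = n·p_i = [22.50, 18.00, 18.00, 22.50]
χ² = (14−22.50)²/22.50 + (9−18.00)²/18.00 + (25−18.00)²/18.00 + (33−22.50)²/22.50 = 15.3333
df = 3

test statistic = 15.333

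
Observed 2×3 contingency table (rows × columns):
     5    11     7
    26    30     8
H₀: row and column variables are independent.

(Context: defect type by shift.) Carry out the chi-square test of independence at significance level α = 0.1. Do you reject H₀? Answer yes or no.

reject H₀: yes

Row totals [23, 64], col totals [31, 41, 15], n=87
χ² = (5−8.20)²/8.20 + (11−10.84)²/10.84 + (7−3.97)²/3.97 + (26−22.80)²/22.80 + (30−30.16)²/30.16 + (8−11.03)²/11.03 = 4.8534
df = 2
p-value (upper-tail) = 0.08833
At α=0.1: p < α → reject H₀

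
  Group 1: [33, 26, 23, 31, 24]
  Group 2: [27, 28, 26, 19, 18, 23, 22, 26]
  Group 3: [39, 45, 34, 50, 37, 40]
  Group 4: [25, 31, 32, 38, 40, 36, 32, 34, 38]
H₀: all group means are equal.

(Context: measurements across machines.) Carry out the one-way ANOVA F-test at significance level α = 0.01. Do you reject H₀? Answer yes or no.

Group means [27.40, 23.62, 40.83, 34.00], grand mean 31.321
SSB = Σnᵢ(x̄ᵢ−x̄)² = 1158.199; SSW = ΣΣ(x−x̄ᵢ)² = 511.908
MSB = 1158.199/3 = 386.0663; MSW = 511.908/24 = 21.3295
F = MSB/MSW = 18.1001
df = (3, 24)
p-value (upper-tail) = 0.00000
At α=0.01: p < α → reject H₀

reject H₀: yes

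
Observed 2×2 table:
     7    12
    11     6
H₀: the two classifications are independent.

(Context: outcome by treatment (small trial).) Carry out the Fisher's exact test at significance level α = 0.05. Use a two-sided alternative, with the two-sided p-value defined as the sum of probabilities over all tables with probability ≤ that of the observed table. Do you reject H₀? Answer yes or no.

reject H₀: no

Margins: r₁=19, r₂=17, c₁=18, c₂=18, n=36
p_obs = C(19,7)·C(17,11)/C(36,18); sum pmf over tables with pmf ≤ p_obs
p-value (two-sided) = 0.18114
At α=0.05: p ≥ α → fail to reject H₀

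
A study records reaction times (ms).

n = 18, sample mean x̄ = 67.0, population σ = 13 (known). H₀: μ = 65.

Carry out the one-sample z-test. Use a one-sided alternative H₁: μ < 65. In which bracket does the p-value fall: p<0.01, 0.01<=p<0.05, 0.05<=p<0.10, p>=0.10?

SE = σ/√n = 13/√18 = 3.0641
z = (x̄−μ₀)/SE = (67.0−65)/3.0641 = 0.6527
p-value (one-sided, H₁ less) = 0.74303
→ bracket: p>=0.10

p-value bracket: p>=0.10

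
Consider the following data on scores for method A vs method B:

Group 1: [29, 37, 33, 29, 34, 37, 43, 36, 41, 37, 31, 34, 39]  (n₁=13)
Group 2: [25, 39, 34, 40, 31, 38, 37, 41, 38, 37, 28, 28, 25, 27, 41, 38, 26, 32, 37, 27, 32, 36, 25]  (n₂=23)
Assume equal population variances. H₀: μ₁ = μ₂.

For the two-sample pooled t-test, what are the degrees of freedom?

df = n₁ + n₂ − 2 = 13 + 23 − 2 = 34

degrees of freedom = 34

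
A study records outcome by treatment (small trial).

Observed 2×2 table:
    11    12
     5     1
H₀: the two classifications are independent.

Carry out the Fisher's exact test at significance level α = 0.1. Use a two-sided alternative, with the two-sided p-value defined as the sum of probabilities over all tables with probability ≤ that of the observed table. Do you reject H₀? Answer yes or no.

Margins: r₁=23, r₂=6, c₁=16, c₂=13, n=29
p_obs = C(23,11)·C(6,5)/C(29,16); sum pmf over tables with pmf ≤ p_obs
p-value (two-sided) = 0.18336
At α=0.1: p ≥ α → fail to reject H₀

reject H₀: no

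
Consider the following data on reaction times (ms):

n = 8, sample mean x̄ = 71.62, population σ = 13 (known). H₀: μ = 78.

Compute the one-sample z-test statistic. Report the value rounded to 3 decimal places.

test statistic = -1.388

SE = σ/√n = 13/√8 = 4.5962
z = (x̄−μ₀)/SE = (71.62−78)/4.5962 = -1.3881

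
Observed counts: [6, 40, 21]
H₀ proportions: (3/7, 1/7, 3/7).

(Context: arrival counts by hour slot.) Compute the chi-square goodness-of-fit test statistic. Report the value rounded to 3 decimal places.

test statistic = 116.776

n = 67; E_i = n·p_i = [28.71, 9.57, 28.71]
χ² = (6−28.71)²/28.71 + (40−9.57)²/9.57 + (21−28.71)²/28.71 = 116.7761
df = 2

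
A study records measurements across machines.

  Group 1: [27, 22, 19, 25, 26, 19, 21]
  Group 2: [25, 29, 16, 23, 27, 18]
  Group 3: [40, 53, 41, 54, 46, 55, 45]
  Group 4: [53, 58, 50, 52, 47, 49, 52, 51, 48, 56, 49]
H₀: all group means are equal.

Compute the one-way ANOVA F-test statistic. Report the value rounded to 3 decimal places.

test statistic = 92.751

Group means [22.71, 23.00, 47.71, 51.36], grand mean 38.581
SSB = Σnᵢ(x̄ᵢ−x̄)² = 5600.146; SSW = ΣΣ(x−x̄ᵢ)² = 543.403
MSB = 5600.146/3 = 1866.7153; MSW = 543.403/27 = 20.1260
F = MSB/MSW = 92.7513
df = (3, 27)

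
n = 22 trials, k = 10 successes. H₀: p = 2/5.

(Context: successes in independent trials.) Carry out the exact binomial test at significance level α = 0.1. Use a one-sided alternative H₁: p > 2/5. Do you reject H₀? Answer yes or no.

reject H₀: no

Exact binomial: n=22, k=10, p₀=2/5=0.4000
P(X≥10) from Σ C(n,i)·p₀^i·(1−p₀)^(n−i)
p-value (one-sided, H₁ greater) = 0.37565
At α=0.1: p ≥ α → fail to reject H₀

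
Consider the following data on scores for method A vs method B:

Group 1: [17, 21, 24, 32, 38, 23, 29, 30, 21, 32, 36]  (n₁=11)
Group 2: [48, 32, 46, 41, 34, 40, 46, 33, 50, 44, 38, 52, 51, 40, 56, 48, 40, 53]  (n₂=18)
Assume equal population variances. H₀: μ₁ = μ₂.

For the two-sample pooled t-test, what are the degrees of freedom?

df = n₁ + n₂ − 2 = 11 + 18 − 2 = 27

degrees of freedom = 27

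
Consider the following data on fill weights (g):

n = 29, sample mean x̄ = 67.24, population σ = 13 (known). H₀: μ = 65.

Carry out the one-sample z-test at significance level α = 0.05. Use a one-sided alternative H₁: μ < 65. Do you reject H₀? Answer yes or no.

SE = σ/√n = 13/√29 = 2.4140
z = (x̄−μ₀)/SE = (67.24−65)/2.4140 = 0.9279
p-value (one-sided, H₁ less) = 0.82327
At α=0.05: p ≥ α → fail to reject H₀

reject H₀: no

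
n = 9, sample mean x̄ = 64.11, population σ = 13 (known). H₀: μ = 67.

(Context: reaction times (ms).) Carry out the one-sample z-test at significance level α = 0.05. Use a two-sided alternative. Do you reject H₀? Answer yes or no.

reject H₀: no

SE = σ/√n = 13/√9 = 4.3333
z = (x̄−μ₀)/SE = (64.11−67)/4.3333 = -0.6669
p-value (two-sided) = 0.50482
At α=0.05: p ≥ α → fail to reject H₀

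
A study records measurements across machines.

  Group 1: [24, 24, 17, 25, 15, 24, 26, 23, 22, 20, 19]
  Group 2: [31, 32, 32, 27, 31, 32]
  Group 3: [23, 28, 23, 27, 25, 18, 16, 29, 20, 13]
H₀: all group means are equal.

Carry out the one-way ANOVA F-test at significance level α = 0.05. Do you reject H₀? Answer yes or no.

Group means [21.73, 30.83, 22.20], grand mean 23.926
SSB = Σnᵢ(x̄ᵢ−x̄)² = 369.237; SSW = ΣΣ(x−x̄ᵢ)² = 400.615
MSB = 369.237/2 = 184.6184; MSW = 400.615/24 = 16.6923
F = MSB/MSW = 11.0601
df = (2, 24)
p-value (upper-tail) = 0.00039
At α=0.05: p < α → reject H₀

reject H₀: yes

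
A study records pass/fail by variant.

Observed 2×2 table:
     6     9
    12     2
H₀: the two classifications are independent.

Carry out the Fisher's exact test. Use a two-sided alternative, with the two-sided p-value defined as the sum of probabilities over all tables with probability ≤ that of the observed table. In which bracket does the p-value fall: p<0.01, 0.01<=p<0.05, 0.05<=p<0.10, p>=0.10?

p-value bracket: 0.01<=p<0.05

Margins: r₁=15, r₂=14, c₁=18, c₂=11, n=29
p_obs = C(15,6)·C(14,12)/C(29,18); sum pmf over tables with pmf ≤ p_obs
p-value (two-sided) = 0.02094
→ bracket: 0.01<=p<0.05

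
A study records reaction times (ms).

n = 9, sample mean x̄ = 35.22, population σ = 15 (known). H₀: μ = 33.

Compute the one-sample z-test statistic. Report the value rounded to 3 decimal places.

SE = σ/√n = 15/√9 = 5.0000
z = (x̄−μ₀)/SE = (35.22−33)/5.0000 = 0.4440

test statistic = 0.444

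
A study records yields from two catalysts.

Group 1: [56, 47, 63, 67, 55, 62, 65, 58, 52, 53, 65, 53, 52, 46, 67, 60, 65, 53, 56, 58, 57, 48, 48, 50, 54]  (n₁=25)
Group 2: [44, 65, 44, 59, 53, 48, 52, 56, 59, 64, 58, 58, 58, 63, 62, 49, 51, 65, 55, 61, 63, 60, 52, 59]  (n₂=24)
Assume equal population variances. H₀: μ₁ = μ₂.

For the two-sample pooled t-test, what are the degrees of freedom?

df = n₁ + n₂ − 2 = 25 + 24 − 2 = 47

degrees of freedom = 47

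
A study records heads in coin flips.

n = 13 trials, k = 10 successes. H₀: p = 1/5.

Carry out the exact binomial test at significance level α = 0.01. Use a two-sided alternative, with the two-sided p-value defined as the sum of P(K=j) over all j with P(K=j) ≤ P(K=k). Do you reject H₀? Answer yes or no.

reject H₀: yes

Exact binomial: n=13, k=10, p₀=1/5=0.2000
P(X=j) = C(n,j)·p₀^j·(1−p₀)^(n−j); p = Σ P(X=j) over j with P(X=j) ≤ P(X=10)
p-value (two-sided) = 0.00002
At α=0.01: p < α → reject H₀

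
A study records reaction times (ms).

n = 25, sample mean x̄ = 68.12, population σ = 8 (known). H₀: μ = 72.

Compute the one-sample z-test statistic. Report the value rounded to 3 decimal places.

test statistic = -2.425

SE = σ/√n = 8/√25 = 1.6000
z = (x̄−μ₀)/SE = (68.12−72)/1.6000 = -2.4250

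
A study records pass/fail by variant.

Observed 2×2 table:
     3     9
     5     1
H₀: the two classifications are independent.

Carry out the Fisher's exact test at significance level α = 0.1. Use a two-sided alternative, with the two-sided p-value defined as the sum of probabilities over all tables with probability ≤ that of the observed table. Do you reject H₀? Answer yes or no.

reject H₀: yes

Margins: r₁=12, r₂=6, c₁=8, c₂=10, n=18
p_obs = C(12,3)·C(6,5)/C(18,8); sum pmf over tables with pmf ≤ p_obs
p-value (two-sided) = 0.04299
At α=0.1: p < α → reject H₀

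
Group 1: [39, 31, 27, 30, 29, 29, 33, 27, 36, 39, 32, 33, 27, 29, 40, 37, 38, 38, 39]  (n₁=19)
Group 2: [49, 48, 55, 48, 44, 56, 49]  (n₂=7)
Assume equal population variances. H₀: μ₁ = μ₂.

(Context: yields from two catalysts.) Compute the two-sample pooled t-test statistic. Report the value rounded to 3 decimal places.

test statistic = -8.140

x̄₁=33.316, s₁=4.715, n₁=19
x̄₂=49.857, s₂=4.220, n₂=7
s_p² = [18·4.715² + 6·4.220²]/24 = 21.1234
SE = √(s_p²·(1/19+1/7)) = 2.0321
t = (33.316−49.857)/2.0321 = -8.1401
df = 24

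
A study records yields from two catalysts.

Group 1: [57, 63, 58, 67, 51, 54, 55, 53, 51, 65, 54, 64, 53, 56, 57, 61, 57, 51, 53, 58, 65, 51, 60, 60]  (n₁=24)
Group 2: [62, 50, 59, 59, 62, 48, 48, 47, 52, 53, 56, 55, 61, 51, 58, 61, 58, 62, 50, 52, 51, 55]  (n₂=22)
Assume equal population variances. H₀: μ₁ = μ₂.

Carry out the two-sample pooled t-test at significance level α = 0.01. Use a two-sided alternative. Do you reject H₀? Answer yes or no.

x̄₁=57.250, s₁=4.945, n₁=24
x̄₂=55.000, s₂=5.052, n₂=22
s_p² = [23·4.945² + 21·5.052²]/44 = 24.9659
SE = √(s_p²·(1/24+1/22)) = 1.4748
t = (57.250−55.000)/1.4748 = 1.5256
df = 44
p-value (two-sided) = 0.13426
At α=0.01: p ≥ α → fail to reject H₀

reject H₀: no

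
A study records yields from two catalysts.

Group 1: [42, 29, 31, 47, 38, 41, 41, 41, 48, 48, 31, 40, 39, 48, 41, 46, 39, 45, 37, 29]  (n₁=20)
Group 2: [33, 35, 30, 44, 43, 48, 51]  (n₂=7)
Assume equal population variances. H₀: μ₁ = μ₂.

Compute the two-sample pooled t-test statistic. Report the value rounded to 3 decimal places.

test statistic = -0.178

x̄₁=40.050, s₁=6.194, n₁=20
x̄₂=40.571, s₂=7.976, n₂=7
s_p² = [19·6.194² + 6·7.976²]/25 = 44.4266
SE = √(s_p²·(1/20+1/7)) = 2.9271
t = (40.050−40.571)/2.9271 = -0.1781
df = 25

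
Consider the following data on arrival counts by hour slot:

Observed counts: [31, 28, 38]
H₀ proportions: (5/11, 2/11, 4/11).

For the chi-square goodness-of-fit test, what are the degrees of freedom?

df = k − 1 = 3 − 1 = 2

degrees of freedom = 2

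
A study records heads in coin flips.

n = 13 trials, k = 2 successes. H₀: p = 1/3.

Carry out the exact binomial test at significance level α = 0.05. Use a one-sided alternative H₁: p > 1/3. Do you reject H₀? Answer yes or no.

Exact binomial: n=13, k=2, p₀=1/3=0.3333
P(X≥2) from Σ C(n,i)·p₀^i·(1−p₀)^(n−i)
p-value (one-sided, H₁ greater) = 0.96146
At α=0.05: p ≥ α → fail to reject H₀

reject H₀: no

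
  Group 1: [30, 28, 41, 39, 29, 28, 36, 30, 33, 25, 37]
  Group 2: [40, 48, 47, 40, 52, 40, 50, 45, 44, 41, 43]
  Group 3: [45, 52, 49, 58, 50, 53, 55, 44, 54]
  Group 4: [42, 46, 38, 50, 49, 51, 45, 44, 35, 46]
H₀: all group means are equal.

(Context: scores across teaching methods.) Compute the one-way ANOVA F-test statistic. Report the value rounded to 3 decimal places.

Group means [32.36, 44.55, 51.11, 44.60], grand mean 42.732
SSB = Σnᵢ(x̄ᵢ−x̄)² = 1885.487; SSW = ΣΣ(x−x̄ᵢ)² = 854.562
MSB = 1885.487/3 = 628.4957; MSW = 854.562/37 = 23.0963
F = MSB/MSW = 27.2120
df = (3, 37)

test statistic = 27.212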